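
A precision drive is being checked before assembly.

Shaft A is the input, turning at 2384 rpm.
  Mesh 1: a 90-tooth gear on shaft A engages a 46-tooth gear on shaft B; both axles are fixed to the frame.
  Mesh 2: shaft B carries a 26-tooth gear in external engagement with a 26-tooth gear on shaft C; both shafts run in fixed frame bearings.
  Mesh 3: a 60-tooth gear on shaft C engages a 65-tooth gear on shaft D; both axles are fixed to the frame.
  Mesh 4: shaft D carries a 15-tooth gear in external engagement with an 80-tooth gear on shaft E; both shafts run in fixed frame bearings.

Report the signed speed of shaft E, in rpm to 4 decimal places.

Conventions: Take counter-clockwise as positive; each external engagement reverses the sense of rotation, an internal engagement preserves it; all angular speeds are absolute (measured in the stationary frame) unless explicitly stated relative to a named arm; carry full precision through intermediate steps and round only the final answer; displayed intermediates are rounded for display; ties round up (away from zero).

+807.2910 rpm

topology: fixed-axis compound train — 4 meshes, A→E
mesh 1 [90T→46T]: ω = 2384.0000×90/46 = 4664.3478 rpm, sense flips to −
mesh 2 [26T→26T]: ω = 4664.3478×26/26 = 4664.3478 rpm, sense flips to +
mesh 3 [60T→65T]: ω = 4664.3478×60/65 = 4305.5518 rpm, sense flips to −
mesh 4 [15T→80T]: ω = 4305.5518×15/80 = 807.2910 rpm, sense flips to +
signed output speed = +807.2910 rpm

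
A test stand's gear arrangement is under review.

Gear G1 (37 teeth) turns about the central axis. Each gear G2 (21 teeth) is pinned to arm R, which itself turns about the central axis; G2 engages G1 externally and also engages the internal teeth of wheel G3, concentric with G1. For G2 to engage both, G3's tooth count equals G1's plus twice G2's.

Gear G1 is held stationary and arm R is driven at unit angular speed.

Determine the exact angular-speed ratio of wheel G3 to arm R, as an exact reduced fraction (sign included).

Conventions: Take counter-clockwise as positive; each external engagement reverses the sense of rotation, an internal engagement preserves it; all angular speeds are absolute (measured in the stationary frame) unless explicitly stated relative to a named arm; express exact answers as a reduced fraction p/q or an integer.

class = planetary set [G3 = 37+2·21 = 79; Willis about the carrier]
ring teeth: 37 + 2·21 = 79
37(ω_sun−ω_arm) = −79(ω_ring−ω_arm),  ω_sun = 0, ω_arm = 1
ω_ring = 1 − (37/79)(0−1) = 116/79
ω_out/ω_in = 116/79

116/79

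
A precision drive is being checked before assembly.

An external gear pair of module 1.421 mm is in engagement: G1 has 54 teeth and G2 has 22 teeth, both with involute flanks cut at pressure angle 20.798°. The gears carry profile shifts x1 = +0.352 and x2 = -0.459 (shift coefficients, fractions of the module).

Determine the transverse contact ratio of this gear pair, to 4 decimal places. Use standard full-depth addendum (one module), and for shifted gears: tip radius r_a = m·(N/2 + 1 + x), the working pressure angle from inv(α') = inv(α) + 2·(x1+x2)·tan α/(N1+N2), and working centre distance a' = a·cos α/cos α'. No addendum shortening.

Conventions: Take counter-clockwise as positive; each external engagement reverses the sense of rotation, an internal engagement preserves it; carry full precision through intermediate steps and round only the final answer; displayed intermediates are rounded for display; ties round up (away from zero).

1.6912

class = single-mesh tooth geometry [involute pair 54T × 22T, m = 1.421]
base radii: r_b1 = 35.866932, r_b2 = 14.612454
tip radii: r_a1 = 40.288192, r_a2 = 16.399761
inv(α') = inv(20.798°) + 2·(+0.352-0.459)·tan α/(54+22) = 0.01576134  ⇒  α' = 20.36341°
a' = a·cos α / cos α' = 53.9980·cos 20.798°/cos 20.36341° = 53.844425
action lengths: √(r_a1²−r_b1²) = 18.349430, √(r_a2²−r_b2²) = 7.445022
base pitch p_b = π·m·cos α = 4.173307
CR = (18.349430 + 7.445022 − 53.844425·sin 20.36341°)/4.173307 = 1.691231
contact ratio ≈ 1.6912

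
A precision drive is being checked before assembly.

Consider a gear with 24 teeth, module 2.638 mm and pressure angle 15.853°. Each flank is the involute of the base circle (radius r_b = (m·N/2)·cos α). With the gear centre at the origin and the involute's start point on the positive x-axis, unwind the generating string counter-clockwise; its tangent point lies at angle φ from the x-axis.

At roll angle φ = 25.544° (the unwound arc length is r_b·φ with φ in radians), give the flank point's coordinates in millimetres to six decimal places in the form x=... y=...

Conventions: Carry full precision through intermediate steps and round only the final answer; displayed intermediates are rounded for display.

x=33.329602 y=0.881732

topology: single-mesh involute geometry — m = 2.638, N = 24
pitch radius r_p = m·N/2 = 2.638·24/2 = 31.656000
base radius r_b = r_p·cos α = 31.656000·cos 15.853° = 30.451987
roll angle φ = 25.544° = 0.44582690 rad
x = r_b·(cos φ + φ·sin φ) = 33.329602
y = r_b·(sin φ − φ·cos φ) = 0.881732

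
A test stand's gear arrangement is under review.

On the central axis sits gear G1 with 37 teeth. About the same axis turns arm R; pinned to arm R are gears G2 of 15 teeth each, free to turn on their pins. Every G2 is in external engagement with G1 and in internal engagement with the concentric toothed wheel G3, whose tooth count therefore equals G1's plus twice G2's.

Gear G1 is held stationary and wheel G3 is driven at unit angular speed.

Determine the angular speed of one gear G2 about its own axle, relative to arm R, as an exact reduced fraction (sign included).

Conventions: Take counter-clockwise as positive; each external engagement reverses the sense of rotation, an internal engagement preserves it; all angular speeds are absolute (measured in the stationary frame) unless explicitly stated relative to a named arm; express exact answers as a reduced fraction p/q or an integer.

2479/1560

topology: planetary set — G1 37T / G2 15T / G3 67T, arm = carrier (Willis)
ring teeth: 37 + 2·15 = 67
37(ω_sun−ω_arm) = −67(ω_ring−ω_arm),  ω_sun = 0, ω_ring = 1
37(0−ω_arm) = −67(1−ω_arm)  ⇒  104·ω_arm = 67  ⇒  ω_arm = 67/104
sun–planet mesh: 37·(0−67/104) = −15·(ω_p−ω_arm)  ⇒  ω_p−ω_arm = 2479/1560
exact speed ratio = 2479/1560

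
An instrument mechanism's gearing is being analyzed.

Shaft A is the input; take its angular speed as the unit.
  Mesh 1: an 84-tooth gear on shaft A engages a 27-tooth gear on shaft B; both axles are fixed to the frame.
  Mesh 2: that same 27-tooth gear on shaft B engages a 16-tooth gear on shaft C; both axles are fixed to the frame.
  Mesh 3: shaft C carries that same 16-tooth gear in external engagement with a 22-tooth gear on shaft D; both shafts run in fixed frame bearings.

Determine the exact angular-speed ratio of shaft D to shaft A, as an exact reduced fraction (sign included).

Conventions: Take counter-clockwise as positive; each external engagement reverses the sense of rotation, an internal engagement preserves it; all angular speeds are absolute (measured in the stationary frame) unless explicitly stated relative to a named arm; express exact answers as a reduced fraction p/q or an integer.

-42/11

class = fixed-axis compound train [3 meshes; 3 ratios multiply, 3 sense flips]
mesh 1 [84T→27T]: running ratio 28/9, sense −
mesh 2 [27T→16T]: running ratio 21/4, sense +
mesh 3 [16T→22T]: running ratio 42/11, sense −
ω_out/ω_in = -42/11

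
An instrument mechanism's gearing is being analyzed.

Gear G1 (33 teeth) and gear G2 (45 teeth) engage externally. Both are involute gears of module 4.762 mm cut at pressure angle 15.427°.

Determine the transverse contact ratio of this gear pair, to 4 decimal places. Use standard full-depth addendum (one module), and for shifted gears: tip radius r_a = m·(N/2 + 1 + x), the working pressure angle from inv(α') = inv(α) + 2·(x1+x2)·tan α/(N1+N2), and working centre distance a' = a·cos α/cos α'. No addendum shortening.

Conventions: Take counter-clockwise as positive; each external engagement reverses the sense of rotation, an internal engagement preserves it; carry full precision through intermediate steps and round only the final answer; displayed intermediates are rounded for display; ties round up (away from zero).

1.9712

class = single-mesh tooth geometry [involute pair 33T × 45T, m = 4.762]
base radii: r_b1 = 75.742027, r_b2 = 103.284582
tip radii: r_a1 = 83.335000, r_a2 = 111.907000
no profile shift: α' = α, a' = a
action lengths: √(r_a1²−r_b1²) = 34.754389, √(r_a2²−r_b2²) = 43.075186
base pitch p_b = π·m·cos α = 14.421248
CR = (34.754389 + 43.075186 − 185.718000·sin 15.42700°)/14.421248 = 1.971165
contact ratio ≈ 1.9712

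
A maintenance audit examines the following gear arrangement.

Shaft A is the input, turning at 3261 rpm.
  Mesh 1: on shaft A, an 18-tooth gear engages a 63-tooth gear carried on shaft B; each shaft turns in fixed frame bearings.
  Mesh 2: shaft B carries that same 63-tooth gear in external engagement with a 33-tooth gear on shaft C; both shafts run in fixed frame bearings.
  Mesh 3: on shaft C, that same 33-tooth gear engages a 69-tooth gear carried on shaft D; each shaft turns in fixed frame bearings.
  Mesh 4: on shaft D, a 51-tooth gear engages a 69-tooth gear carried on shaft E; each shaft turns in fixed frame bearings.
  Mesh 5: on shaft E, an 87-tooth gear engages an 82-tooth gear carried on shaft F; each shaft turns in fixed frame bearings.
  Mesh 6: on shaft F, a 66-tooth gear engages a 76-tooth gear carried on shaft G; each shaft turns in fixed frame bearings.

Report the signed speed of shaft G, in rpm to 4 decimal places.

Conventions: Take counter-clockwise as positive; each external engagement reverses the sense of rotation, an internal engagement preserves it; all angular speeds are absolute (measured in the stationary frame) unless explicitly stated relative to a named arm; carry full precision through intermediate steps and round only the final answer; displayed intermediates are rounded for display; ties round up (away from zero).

6-mesh fixed-axis compound train (all bearings frame-fixed)
mesh 1 [18T→63T]: ω = 3261.0000×18/63 = 931.7143 rpm, sense flips to −
mesh 2 [63T→33T]: ω = 931.7143×63/33 = 1778.7273 rpm, sense flips to +
mesh 3 [33T→69T]: ω = 1778.7273×33/69 = 850.6957 rpm, sense flips to −
mesh 4 [51T→69T]: ω = 850.6957×51/69 = 628.7750 rpm, sense flips to +
mesh 5 [87T→82T]: ω = 628.7750×87/82 = 667.1150 rpm, sense flips to −
mesh 6 [66T→76T]: ω = 667.1150×66/76 = 579.3367 rpm, sense flips to +
signed output speed = +579.3367 rpm

+579.3367 rpm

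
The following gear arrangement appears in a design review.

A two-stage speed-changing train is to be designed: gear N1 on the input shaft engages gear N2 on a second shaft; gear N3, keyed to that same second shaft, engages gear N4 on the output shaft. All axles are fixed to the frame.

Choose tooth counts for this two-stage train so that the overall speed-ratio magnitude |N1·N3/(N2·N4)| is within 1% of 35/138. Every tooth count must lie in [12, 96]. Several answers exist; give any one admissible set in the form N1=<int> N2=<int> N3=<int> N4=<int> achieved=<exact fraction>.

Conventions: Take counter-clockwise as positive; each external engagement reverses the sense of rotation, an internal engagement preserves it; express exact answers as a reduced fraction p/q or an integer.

N1=14 N2=12 N3=15 N4=69 achieved=35/138

topology: fixed-axis compound train — 2 stages, target 35/138
target = 35/138 in lowest terms: an exact hit needs N1·N3 = k·35 and N2·N4 = k·138 for one integer k, every count in [12, 96]; additionally prefer no 1:1 stage (N1 ≠ N2, N3 ≠ N4)
k = 1…5: no 1:1-free in-range split of k·35 and k·138 into factor pairs; take k = 6
k = 6: N1·N3 = 210 = 14·15, N2·N4 = 828 = 12·69
achieved = 14·15/(12·69) = 35/138; |achieved − target| = 0 ≤ 7/2760 ✓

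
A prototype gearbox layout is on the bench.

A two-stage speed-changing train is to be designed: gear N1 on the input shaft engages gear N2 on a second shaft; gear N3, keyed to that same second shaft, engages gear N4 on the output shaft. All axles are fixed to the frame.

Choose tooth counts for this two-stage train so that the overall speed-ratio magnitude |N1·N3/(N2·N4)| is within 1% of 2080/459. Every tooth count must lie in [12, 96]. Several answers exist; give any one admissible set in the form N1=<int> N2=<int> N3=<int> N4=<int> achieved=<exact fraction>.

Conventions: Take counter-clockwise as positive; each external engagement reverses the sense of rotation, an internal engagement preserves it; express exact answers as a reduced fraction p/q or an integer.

topology: fixed-axis compound train — 2 stages, target 2080/459
target = 2080/459 in lowest terms: an exact hit needs N1·N3 = k·2080 and N2·N4 = k·459 for one integer k, every count in [12, 96]; additionally prefer no 1:1 stage (N1 ≠ N2, N3 ≠ N4)
k = 1: N1·N3 = 2080 = 26·80, N2·N4 = 459 = 17·27
achieved = 26·80/(17·27) = 2080/459; |achieved − target| = 0 ≤ 104/2295 ✓

N1=26 N2=17 N3=80 N4=27 achieved=2080/459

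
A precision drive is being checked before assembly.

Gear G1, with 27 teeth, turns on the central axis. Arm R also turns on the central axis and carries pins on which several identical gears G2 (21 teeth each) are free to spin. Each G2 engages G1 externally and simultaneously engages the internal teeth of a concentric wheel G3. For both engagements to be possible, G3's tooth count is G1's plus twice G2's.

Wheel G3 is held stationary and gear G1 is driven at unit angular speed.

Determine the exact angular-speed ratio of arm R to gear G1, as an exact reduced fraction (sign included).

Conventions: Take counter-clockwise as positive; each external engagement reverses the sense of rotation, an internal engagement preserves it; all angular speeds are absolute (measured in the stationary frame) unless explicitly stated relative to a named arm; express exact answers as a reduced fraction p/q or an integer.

9/32

planetary set (27T centre, 21T on arm, 69T internal) — Willis relation
ring teeth: 27 + 2·21 = 69
27(ω_sun−ω_arm) = −69(ω_ring−ω_arm),  ω_ring = 0, ω_sun = 1
27(1−ω_arm) = −69(0−ω_arm)  ⇒  96·ω_arm = 27  ⇒  ω_arm = 9/32
ω_out/ω_in = 9/32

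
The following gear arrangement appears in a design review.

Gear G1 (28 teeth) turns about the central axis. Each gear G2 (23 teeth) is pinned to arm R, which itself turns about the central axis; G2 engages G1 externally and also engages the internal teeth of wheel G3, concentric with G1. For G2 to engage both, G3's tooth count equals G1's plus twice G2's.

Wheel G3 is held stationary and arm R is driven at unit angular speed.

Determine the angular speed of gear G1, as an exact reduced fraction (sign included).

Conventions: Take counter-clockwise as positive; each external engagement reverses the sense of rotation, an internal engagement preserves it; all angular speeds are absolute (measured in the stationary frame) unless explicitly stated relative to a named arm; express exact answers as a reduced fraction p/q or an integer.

class = planetary set [G3 = 28+2·23 = 74; Willis about the carrier]
ring teeth: 28 + 2·23 = 74
28(ω_sun−ω_arm) = −74(ω_ring−ω_arm),  ω_ring = 0, ω_arm = 1
ω_sun = 1 − (74/28)(0−1) = 51/14
exact speed ratio = 51/14

51/14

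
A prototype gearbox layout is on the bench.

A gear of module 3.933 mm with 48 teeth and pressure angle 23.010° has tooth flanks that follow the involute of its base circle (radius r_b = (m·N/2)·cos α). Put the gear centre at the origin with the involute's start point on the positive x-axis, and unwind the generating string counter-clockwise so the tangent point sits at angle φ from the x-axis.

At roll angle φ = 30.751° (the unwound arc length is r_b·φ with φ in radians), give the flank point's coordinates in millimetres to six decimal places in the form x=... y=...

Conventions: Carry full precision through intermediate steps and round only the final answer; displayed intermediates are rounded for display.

x=98.508360 y=4.349664

class = single-mesh tooth geometry [base-circle involute, m = 3.933, 48T]
pitch radius r_p = m·N/2 = 3.933·48/2 = 94.392000
base radius r_b = r_p·cos α = 94.392000·cos 23.010° = 86.881856
roll angle φ = 30.751° = 0.53670620 rad
x = r_b·(cos φ + φ·sin φ) = 98.508360
y = r_b·(sin φ − φ·cos φ) = 4.349664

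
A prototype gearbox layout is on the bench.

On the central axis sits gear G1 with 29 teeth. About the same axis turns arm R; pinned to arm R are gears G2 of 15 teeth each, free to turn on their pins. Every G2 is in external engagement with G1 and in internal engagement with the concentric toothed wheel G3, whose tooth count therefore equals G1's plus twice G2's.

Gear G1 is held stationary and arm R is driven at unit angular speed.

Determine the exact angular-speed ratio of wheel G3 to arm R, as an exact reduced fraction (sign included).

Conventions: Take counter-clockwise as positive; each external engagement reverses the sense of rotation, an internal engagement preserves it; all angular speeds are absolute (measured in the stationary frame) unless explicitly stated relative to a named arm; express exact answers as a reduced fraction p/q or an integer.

88/59

topology: planetary set — G1 29T / G2 15T / G3 59T, arm = carrier (Willis)
ring teeth: 29 + 2·15 = 59
29(ω_sun−ω_arm) = −59(ω_ring−ω_arm),  ω_sun = 0, ω_arm = 1
ω_ring = 1 − (29/59)(0−1) = 88/59
ω_out/ω_in = 88/59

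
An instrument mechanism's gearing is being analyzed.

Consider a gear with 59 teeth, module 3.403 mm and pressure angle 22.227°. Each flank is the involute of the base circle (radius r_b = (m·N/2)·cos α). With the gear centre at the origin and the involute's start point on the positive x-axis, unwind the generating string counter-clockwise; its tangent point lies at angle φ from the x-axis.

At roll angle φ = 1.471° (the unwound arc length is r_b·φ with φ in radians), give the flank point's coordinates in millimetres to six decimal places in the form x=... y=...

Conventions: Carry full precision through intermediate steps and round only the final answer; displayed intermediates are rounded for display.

x=92.959496 y=0.000524

single-mesh involute tooth geometry (59T wheel at module 3.403)
pitch radius r_p = m·N/2 = 3.403·59/2 = 100.388500
base radius r_b = r_p·cos α = 100.388500·cos 22.227° = 92.928874
roll angle φ = 1.471° = 0.02567379 rad
x = r_b·(cos φ + φ·sin φ) = 92.959496
y = r_b·(sin φ − φ·cos φ) = 0.000524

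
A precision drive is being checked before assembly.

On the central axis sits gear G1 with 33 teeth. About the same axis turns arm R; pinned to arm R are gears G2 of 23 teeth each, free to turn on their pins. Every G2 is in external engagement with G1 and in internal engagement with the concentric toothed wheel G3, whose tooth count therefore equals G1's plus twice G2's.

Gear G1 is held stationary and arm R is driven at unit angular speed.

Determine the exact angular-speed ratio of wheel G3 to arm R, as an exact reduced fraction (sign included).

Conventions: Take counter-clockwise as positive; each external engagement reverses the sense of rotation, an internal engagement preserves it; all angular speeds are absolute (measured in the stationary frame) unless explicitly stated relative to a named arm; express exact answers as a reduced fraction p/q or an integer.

112/79

planetary set (33T centre, 23T on arm, 79T internal) — Willis relation
ring teeth: 33 + 2·23 = 79
33(ω_sun−ω_arm) = −79(ω_ring−ω_arm),  ω_sun = 0, ω_arm = 1
ω_ring = 1 − (33/79)(0−1) = 112/79
ω_out/ω_in = 112/79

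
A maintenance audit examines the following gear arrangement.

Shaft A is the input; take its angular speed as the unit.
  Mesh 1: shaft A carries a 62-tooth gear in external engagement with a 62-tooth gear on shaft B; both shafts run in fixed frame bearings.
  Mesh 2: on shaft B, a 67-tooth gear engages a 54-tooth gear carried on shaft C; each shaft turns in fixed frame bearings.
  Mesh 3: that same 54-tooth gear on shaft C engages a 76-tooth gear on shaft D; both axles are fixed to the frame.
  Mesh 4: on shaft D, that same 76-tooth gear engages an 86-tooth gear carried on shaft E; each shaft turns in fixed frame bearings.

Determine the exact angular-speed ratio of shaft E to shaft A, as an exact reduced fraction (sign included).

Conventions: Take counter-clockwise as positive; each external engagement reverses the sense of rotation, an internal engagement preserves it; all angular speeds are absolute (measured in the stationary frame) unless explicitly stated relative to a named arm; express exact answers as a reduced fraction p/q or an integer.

class = fixed-axis compound train [4 meshes; 4 ratios multiply, 4 sense flips]
mesh 1 [62T→62T]: running ratio 1, sense −
mesh 2 [67T→54T]: running ratio 67/54, sense +
mesh 3 [54T→76T]: running ratio 67/76, sense −
mesh 4 [76T→86T]: running ratio 67/86, sense +
ω_out/ω_in = 67/86

67/86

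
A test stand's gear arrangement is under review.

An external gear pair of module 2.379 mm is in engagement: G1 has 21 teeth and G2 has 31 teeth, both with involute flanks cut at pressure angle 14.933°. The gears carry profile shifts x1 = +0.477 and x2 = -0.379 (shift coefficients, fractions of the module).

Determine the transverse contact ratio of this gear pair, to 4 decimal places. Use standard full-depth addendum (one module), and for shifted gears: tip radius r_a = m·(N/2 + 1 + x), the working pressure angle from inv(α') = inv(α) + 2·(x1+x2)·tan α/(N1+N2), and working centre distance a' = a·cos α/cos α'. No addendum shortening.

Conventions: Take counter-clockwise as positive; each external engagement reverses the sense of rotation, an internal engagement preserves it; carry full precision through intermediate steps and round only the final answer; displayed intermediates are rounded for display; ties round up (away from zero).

1.7360

class = single-mesh tooth geometry [involute pair 21T × 31T, m = 2.379]
base radii: r_b1 = 24.135888, r_b2 = 35.629168
tip radii: r_a1 = 28.493283, r_a2 = 38.351859
inv(α') = inv(14.933°) + 2·(+0.477-0.379)·tan α/(21+31) = 0.00707148  ⇒  α' = 15.70062°
a' = a·cos α / cos α' = 61.8540·cos 14.933°/cos 15.70062° = 62.081384
action lengths: √(r_a1²−r_b1²) = 15.143517, √(r_a2²−r_b2²) = 14.192515
base pitch p_b = π·m·cos α = 7.221441
CR = (15.143517 + 14.192515 − 62.081384·sin 15.70062°)/7.221441 = 1.735961
contact ratio ≈ 1.7360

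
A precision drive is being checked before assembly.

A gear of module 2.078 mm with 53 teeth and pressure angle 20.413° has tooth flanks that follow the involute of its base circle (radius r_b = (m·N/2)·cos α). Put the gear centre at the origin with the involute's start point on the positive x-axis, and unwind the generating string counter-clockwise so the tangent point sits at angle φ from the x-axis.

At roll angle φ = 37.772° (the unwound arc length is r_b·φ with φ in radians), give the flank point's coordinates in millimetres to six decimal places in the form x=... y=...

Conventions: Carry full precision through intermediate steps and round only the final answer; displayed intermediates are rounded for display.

x=61.634310 y=4.717940

class = single-mesh tooth geometry [base-circle involute, m = 2.078, 53T]
pitch radius r_p = m·N/2 = 2.078·53/2 = 55.067000
base radius r_b = r_p·cos α = 55.067000·cos 20.413° = 51.608951
roll angle φ = 37.772° = 0.65924577 rad
x = r_b·(cos φ + φ·sin φ) = 61.634310
y = r_b·(sin φ − φ·cos φ) = 4.717940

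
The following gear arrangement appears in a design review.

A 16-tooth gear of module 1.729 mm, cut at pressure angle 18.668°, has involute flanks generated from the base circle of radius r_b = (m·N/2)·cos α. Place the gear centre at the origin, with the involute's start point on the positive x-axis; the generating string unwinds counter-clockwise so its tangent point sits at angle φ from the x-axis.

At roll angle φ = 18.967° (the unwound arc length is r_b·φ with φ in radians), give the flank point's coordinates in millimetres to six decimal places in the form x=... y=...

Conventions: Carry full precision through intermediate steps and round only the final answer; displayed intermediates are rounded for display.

x=13.802754 y=0.156730

topology: single-mesh involute geometry — m = 1.729, N = 16
pitch radius r_p = m·N/2 = 1.729·16/2 = 13.832000
base radius r_b = r_p·cos α = 13.832000·cos 18.668° = 13.104287
roll angle φ = 18.967° = 0.33103660 rad
x = r_b·(cos φ + φ·sin φ) = 13.802754
y = r_b·(sin φ − φ·cos φ) = 0.156730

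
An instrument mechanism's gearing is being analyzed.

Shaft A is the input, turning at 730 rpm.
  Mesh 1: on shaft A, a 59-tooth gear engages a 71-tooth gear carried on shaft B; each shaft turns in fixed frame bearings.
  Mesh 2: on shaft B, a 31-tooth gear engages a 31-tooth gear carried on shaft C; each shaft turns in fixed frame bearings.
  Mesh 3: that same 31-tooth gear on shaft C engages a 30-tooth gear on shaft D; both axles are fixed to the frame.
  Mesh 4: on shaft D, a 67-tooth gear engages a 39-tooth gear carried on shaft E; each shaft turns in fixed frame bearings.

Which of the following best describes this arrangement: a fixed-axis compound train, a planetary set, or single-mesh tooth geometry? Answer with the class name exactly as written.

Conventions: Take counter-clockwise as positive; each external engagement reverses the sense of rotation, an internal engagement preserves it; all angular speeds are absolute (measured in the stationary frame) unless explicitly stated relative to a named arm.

fixed-axis compound train

class = fixed-axis compound train [4 meshes; 4 ratios multiply, 4 sense flips]
classification: fixed-axis compound train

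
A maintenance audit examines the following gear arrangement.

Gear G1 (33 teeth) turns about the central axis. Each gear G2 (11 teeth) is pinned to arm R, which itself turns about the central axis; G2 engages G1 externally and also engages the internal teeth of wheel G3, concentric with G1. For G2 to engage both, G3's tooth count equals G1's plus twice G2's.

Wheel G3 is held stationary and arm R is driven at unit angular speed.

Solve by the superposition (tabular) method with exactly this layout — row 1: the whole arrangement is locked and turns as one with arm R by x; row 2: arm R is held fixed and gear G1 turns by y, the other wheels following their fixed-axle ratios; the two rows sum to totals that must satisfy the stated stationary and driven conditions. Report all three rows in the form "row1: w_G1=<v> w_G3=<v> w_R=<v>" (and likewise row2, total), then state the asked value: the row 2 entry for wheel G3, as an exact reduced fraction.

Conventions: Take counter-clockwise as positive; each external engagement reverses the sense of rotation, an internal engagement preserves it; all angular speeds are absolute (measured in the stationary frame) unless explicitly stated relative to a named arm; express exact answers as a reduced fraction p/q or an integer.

planetary set (33T centre, 11T on arm, 55T internal) — Willis relation
row 1 — lock + rotate with arm: ω_sun = ω_ring = ω_arm = x
row 2 (arm held, sun turns y): ω_ring = −(33/55)·y, ω_arm = 0
boundary: total ω_ring = x − (33/55)·y = 0 and total ω_arm = x = 1  ⇒  y = 5/3, x = 1
row 2 ring = −(33/55)·5/3 = -1
totals (row 1 + row 2): sun 1 + 5/3 = 8/3, ring 1 + (-1) = 0, arm 1 + 0 = 1
asked cell (row2, ring) = -1

row1: w_G1=1 w_G3=1 w_R=1
row2: w_G1=5/3 w_G3=-1 w_R=0
total: w_G1=8/3 w_G3=0 w_R=1
asked value: -1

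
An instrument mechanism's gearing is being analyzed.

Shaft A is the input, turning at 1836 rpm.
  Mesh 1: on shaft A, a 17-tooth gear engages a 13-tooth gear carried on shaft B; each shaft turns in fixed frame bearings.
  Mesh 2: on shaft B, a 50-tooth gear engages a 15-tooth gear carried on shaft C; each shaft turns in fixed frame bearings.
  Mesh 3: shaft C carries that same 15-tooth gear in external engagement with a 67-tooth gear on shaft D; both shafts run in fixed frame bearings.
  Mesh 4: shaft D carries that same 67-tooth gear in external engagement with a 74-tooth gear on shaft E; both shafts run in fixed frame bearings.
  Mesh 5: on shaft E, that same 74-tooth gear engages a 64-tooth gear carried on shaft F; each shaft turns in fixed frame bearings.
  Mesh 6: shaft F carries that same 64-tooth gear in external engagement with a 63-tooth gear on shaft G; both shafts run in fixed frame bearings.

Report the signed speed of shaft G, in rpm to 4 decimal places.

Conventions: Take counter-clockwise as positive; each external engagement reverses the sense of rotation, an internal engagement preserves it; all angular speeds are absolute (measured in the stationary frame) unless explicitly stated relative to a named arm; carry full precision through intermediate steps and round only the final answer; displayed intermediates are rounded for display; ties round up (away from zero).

recognized (7 fixed axles, 6 meshes): fixed-axis compound train
mesh 1 [17T→13T]: ω = 1836.0000×17/13 = 2400.9231 rpm, sense flips to −
mesh 2 [50T→15T]: ω = 2400.9231×50/15 = 8003.0769 rpm, sense flips to +
mesh 3 [15T→67T]: ω = 8003.0769×15/67 = 1791.7336 rpm, sense flips to −
mesh 4 [67T→74T]: ω = 1791.7336×67/74 = 1622.2453 rpm, sense flips to +
mesh 5 [74T→64T]: ω = 1622.2453×74/64 = 1875.7212 rpm, sense flips to −
mesh 6 [64T→63T]: ω = 1875.7212×64/63 = 1905.4945 rpm, sense flips to +
signed output speed = +1905.4945 rpm

+1905.4945 rpm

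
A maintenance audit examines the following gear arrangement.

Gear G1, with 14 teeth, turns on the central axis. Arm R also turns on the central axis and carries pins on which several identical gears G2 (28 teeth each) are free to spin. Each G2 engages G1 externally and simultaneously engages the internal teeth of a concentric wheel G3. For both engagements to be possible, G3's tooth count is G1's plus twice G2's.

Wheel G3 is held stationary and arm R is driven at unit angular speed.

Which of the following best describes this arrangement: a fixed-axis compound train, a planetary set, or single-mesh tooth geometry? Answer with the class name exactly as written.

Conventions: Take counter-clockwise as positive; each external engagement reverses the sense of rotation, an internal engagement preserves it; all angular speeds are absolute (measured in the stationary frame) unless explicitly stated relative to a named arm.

planetary set

class = planetary set [G3 = 14+2·28 = 70; Willis about the carrier]
classification: planetary set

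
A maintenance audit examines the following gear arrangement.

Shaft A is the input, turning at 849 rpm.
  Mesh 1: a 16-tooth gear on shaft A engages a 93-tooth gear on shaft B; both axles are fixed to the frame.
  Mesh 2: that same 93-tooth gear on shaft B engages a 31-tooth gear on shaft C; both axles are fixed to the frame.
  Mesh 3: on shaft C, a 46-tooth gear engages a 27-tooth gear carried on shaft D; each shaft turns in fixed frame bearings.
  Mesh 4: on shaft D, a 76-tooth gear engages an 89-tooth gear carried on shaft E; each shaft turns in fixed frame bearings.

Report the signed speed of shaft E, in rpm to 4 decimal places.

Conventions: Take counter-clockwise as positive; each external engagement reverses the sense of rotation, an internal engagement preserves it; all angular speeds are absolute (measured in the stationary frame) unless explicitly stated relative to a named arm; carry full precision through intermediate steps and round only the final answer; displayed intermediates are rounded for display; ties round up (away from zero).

+637.5051 rpm

4-mesh fixed-axis compound train (all bearings frame-fixed)
mesh 1 [16T→93T]: ω = 849.0000×16/93 = 146.0645 rpm, sense flips to −
mesh 2 [93T→31T]: ω = 146.0645×93/31 = 438.1935 rpm, sense flips to +
mesh 3 [46T→27T]: ω = 438.1935×46/27 = 746.5520 rpm, sense flips to −
mesh 4 [76T→89T]: ω = 746.5520×76/89 = 637.5051 rpm, sense flips to +
signed output speed = +637.5051 rpm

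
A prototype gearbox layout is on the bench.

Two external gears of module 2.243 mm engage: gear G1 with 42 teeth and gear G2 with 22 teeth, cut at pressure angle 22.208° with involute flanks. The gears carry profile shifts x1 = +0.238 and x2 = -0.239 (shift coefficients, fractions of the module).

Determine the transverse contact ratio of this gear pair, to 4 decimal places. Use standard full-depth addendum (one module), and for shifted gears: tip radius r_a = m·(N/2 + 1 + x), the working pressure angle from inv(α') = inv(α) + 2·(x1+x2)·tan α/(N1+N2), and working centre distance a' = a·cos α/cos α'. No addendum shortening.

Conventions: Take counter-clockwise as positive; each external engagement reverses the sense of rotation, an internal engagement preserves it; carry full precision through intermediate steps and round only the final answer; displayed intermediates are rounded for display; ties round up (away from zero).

recognized (one external pair, fixed centres): single-mesh tooth geometry, m = 2.243, N1 = 42, N2 = 22
base radii: r_b1 = 43.608797, r_b2 = 22.842703
tip radii: r_a1 = 49.879834, r_a2 = 26.379923
inv(α') = inv(22.208°) + 2·(+0.238-0.239)·tan α/(42+22) = 0.02063985  ⇒  α' = 22.20361°
a' = a·cos α / cos α' = 71.7760·cos 22.208°/cos 22.20361° = 71.773757
action lengths: √(r_a1²−r_b1²) = 24.213027, √(r_a2²−r_b2²) = 13.195122
base pitch p_b = π·m·cos α = 6.523861
CR = (24.213027 + 13.195122 − 71.773757·sin 22.20361°)/6.523861 = 1.576506
contact ratio ≈ 1.5765

1.5765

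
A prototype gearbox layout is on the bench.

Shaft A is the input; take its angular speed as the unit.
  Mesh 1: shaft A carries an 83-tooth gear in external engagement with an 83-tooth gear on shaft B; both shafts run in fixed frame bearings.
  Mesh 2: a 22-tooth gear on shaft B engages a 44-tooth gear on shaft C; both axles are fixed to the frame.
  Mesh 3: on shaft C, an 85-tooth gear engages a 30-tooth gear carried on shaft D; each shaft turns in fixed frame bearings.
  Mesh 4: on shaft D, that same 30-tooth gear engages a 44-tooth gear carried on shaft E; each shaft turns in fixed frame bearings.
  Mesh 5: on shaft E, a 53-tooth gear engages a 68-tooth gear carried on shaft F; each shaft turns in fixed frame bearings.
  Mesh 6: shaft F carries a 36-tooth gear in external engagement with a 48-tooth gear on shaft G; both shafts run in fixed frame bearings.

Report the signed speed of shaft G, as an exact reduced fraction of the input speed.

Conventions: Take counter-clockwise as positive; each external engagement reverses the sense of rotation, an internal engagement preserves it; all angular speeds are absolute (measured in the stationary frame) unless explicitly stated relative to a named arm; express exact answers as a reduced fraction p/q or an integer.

6-mesh fixed-axis compound train (all bearings frame-fixed)
mesh 1 [83T→83T]: |ω|/ω_in = 1×83/83 = 1, sense flips to −
mesh 2 [22T→44T]: |ω|/ω_in = 1×22/44 = 1/2, sense flips to +
mesh 3 [85T→30T]: |ω|/ω_in = (1/2)×85/30 = 17/12, sense flips to −
mesh 4 [30T→44T]: |ω|/ω_in = (17/12)×30/44 = 85/88, sense flips to +
mesh 5 [53T→68T]: |ω|/ω_in = (85/88)×53/68 = 265/352, sense flips to −
mesh 6 [36T→48T]: |ω|/ω_in = (265/352)×36/48 = 795/1408, sense flips to +
signed output speed (× input speed) = 795/1408

795/1408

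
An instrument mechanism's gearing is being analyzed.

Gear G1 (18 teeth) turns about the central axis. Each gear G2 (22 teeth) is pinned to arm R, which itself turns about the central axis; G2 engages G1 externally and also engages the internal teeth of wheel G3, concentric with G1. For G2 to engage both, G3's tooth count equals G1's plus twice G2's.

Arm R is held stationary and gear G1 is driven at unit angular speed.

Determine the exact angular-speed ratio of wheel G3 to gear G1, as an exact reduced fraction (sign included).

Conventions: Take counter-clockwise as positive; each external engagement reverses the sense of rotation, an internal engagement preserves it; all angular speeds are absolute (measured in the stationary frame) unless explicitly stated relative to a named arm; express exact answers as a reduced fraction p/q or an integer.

recognized (axles ride arm R): planetary set, 18/22/62 teeth
ring teeth: 18 + 2·22 = 62
18(ω_sun−ω_arm) = −62(ω_ring−ω_arm),  ω_arm = 0, ω_sun = 1
ω_ring = 0 − (18/62)(1−0) = -9/31
ω_out/ω_in = -9/31

-9/31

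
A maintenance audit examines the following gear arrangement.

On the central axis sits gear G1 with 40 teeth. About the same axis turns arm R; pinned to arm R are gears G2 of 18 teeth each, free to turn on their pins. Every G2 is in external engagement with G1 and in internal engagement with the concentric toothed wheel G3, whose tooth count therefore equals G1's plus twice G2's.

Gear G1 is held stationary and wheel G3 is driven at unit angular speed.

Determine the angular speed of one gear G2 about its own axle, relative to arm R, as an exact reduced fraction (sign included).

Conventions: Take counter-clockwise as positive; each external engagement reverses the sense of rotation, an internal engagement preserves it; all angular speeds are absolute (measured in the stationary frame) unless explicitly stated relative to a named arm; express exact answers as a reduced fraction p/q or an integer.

380/261

class = planetary set [G3 = 40+2·18 = 76; Willis about the carrier]
ring teeth: 40 + 2·18 = 76
40(ω_sun−ω_arm) = −76(ω_ring−ω_arm),  ω_sun = 0, ω_ring = 1
40(0−ω_arm) = −76(1−ω_arm)  ⇒  116·ω_arm = 76  ⇒  ω_arm = 19/29
sun–planet mesh: 40·(0−19/29) = −18·(ω_p−ω_arm)  ⇒  ω_p−ω_arm = 380/261
exact speed ratio = 380/261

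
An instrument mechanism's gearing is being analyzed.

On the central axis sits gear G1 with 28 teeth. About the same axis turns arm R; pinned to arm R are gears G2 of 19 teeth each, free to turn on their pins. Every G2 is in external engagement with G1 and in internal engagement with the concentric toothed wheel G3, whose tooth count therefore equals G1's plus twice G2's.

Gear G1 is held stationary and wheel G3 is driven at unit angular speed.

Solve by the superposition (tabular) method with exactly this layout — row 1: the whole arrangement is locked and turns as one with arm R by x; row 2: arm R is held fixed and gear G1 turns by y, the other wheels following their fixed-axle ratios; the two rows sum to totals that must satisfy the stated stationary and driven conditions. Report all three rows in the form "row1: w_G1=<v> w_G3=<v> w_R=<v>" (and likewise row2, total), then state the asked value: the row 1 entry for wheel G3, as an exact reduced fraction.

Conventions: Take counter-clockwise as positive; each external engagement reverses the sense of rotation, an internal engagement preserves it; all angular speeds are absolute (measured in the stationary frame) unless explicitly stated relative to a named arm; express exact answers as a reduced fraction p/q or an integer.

planetary set (28T centre, 19T on arm, 66T internal) — Willis relation
superposition row 1 [locked train]: every member turns x
row 2 — arm fixed, fixed-axis ratios: sun y, ring −(28/66)·y, arm 0
boundary: total ω_sun = x + y = 0 and total ω_ring = x − (28/66)·y = 1  ⇒  y = -33/47, x = 33/47
row 2 ring = −(28/66)·(-33/47) = 14/47
totals (row 1 + row 2): sun 33/47 + (-33/47) = 0, ring 33/47 + 14/47 = 1, arm 33/47 + 0 = 33/47
asked cell (row1, ring) = 33/47

row1: w_G1=33/47 w_G3=33/47 w_R=33/47
row2: w_G1=-33/47 w_G3=14/47 w_R=0
total: w_G1=0 w_G3=1 w_R=33/47
asked value: 33/47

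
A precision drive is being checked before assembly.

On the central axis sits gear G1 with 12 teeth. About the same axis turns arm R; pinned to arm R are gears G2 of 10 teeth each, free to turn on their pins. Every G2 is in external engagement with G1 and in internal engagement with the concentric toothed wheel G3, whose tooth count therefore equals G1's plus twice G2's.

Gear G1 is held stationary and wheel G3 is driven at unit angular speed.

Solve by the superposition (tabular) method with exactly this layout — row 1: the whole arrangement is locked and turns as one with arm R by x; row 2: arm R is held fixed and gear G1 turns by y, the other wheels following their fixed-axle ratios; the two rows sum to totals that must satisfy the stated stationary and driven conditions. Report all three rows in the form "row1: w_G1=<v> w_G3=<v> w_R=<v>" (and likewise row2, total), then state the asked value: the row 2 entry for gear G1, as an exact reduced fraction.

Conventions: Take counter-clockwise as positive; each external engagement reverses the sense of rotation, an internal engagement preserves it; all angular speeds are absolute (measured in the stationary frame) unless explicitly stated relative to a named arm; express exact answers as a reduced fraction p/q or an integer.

planetary set (12T centre, 10T on arm, 32T internal) — Willis relation
row 1: whole set turns with the arm by x
superposition row 2 [arm held]: sun y, ring −(12/32)·y, arm 0
boundary: total ω_sun = x + y = 0 and total ω_ring = x − (12/32)·y = 1  ⇒  y = -8/11, x = 8/11
row 2 ring = −(12/32)·(-8/11) = 3/11
totals (row 1 + row 2): sun 8/11 + (-8/11) = 0, ring 8/11 + 3/11 = 1, arm 8/11 + 0 = 8/11
asked cell (row2, sun) = -8/11

row1: w_G1=8/11 w_G3=8/11 w_R=8/11
row2: w_G1=-8/11 w_G3=3/11 w_R=0
total: w_G1=0 w_G3=1 w_R=8/11
asked value: -8/11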